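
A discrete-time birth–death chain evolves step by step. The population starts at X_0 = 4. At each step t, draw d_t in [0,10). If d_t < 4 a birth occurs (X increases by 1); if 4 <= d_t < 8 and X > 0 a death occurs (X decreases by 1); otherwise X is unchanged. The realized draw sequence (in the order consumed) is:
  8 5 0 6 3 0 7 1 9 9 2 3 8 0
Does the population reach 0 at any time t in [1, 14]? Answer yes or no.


t=0: X=4, d=8 → hold, X_1=4
t=1: X=4, d=5 → death, X_2=3
t=2: X=3, d=0 → birth, X_3=4
t=3: X=4, d=6 → death, X_4=3
t=4: X=3, d=3 → birth, X_5=4
t=5: X=4, d=0 → birth, X_6=5
t=6: X=5, d=7 → death, X_7=4
t=7: X=4, d=1 → birth, X_8=5
t=8: X=5, d=9 → hold, X_9=5
t=9: X=5, d=9 → hold, X_10=5
t=10: X=5, d=2 → birth, X_11=6
t=11: X=6, d=3 → birth, X_12=7
t=12: X=7, d=8 → hold, X_13=7
t=13: X=7, d=0 → birth, X_14=8

no


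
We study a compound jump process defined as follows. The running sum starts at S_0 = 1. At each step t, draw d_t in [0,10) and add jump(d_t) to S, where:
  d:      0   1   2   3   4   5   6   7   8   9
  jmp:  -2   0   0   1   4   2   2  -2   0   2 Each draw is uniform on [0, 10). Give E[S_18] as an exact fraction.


68/5

Outcome values over d=0..9: [-2, 0, 0, 1, 4, 2, 2, -2, 0, 2]
Σy = 7, Σy² = 37, M = 10
μ = 7/10 = 7/10,  σ² = 37/10 − (7/10)² = 321/100
E[S_18] = 1 + 18·(7/10) = 68/5


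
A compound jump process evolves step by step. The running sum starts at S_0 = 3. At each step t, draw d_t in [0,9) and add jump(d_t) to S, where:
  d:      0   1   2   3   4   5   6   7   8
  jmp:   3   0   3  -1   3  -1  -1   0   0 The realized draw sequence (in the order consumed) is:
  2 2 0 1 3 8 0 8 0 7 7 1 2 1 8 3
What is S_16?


t=0: S=3, d=2, jump=3, S_1=6
t=1: S=6, d=2, jump=3, S_2=9
t=2: S=9, d=0, jump=3, S_3=12
t=3: S=12, d=1, jump=0, S_4=12
t=4: S=12, d=3, jump=-1, S_5=11
t=5: S=11, d=8, jump=0, S_6=11
t=6: S=11, d=0, jump=3, S_7=14
t=7: S=14, d=8, jump=0, S_8=14
t=8: S=14, d=0, jump=3, S_9=17
t=9: S=17, d=7, jump=0, S_10=17
t=10: S=17, d=7, jump=0, S_11=17
t=11: S=17, d=1, jump=0, S_12=17
t=12: S=17, d=2, jump=3, S_13=20
t=13: S=20, d=1, jump=0, S_14=20
t=14: S=20, d=8, jump=0, S_15=20
t=15: S=20, d=3, jump=-1, S_16=19

19


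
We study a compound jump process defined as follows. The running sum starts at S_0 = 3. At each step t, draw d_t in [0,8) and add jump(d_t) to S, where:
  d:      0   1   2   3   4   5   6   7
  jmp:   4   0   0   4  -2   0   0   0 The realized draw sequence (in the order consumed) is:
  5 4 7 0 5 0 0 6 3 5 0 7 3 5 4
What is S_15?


23

t=0: S=3, d=5, jump=0, S_1=3
t=1: S=3, d=4, jump=-2, S_2=1
t=2: S=1, d=7, jump=0, S_3=1
t=3: S=1, d=0, jump=4, S_4=5
t=4: S=5, d=5, jump=0, S_5=5
t=5: S=5, d=0, jump=4, S_6=9
t=6: S=9, d=0, jump=4, S_7=13
t=7: S=13, d=6, jump=0, S_8=13
t=8: S=13, d=3, jump=4, S_9=17
t=9: S=17, d=5, jump=0, S_10=17
t=10: S=17, d=0, jump=4, S_11=21
t=11: S=21, d=7, jump=0, S_12=21
t=12: S=21, d=3, jump=4, S_13=25
t=13: S=25, d=5, jump=0, S_14=25
t=14: S=25, d=4, jump=-2, S_15=23


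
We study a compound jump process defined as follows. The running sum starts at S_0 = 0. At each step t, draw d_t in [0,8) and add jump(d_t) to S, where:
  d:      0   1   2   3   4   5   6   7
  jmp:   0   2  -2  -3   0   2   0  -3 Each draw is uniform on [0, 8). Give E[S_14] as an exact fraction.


Outcome values over d=0..7: [0, 2, -2, -3, 0, 2, 0, -3]
Σy = -4, Σy² = 30, M = 8
μ = -4/8 = -1/2,  σ² = 30/8 − (-1/2)² = 7/2
E[S_14] = 0 + 14·(-1/2) = -7

-7


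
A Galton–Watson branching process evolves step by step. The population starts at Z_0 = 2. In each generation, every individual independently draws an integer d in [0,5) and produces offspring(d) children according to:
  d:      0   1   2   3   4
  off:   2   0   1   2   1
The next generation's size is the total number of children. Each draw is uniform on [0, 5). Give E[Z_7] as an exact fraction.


559872/78125

Outcome values over d=0..4: [2, 0, 1, 2, 1]
Σy = 6, Σy² = 10, M = 5
μ = 6/5 = 6/5,  σ² = 10/5 − (6/5)² = 14/25
E[Z_0] = 2
E[Z_1] = 6/5·E[Z_0] = 12/5
E[Z_2] = 6/5·E[Z_1] = 72/25
E[Z_3] = 6/5·E[Z_2] = 432/125
E[Z_4] = 6/5·E[Z_3] = 2592/625
E[Z_5] = 6/5·E[Z_4] = 15552/3125
E[Z_6] = 6/5·E[Z_5] = 93312/15625
E[Z_7] = 6/5·E[Z_6] = 559872/78125


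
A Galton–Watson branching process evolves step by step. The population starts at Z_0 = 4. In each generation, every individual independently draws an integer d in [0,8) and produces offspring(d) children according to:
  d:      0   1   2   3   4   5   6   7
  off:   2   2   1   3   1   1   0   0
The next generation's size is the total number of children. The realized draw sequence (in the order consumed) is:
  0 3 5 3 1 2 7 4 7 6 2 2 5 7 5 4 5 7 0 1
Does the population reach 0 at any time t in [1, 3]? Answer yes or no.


no

gen 0: Z_0=4, draws=[0, 3, 5, 3], offspring=[2, 3, 1, 3], Z_1=9
gen 1: Z_1=9, draws=[1, 2, 7, 4, 7, 6, 2, 2, 5], offspring=[2, 1, 0, 1, 0, 0, 1, 1, 1], Z_2=7
gen 2: Z_2=7, draws=[7, 5, 4, 5, 7, 0, 1], offspring=[0, 1, 1, 1, 0, 2, 2], Z_3=7


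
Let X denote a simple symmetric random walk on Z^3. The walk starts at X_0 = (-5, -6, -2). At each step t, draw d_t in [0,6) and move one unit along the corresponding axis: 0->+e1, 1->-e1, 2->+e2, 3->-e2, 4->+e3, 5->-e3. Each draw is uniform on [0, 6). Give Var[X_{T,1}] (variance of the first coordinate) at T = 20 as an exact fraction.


20/3

Outcome values over d=0..5: [1, -1, 0, 0, 0, 0]
Σy = 0, Σy² = 2, M = 6
μ = 0/6 = 0,  σ² = 2/6 − (0)² = 1/3
Independent increments: Var[X_20] = 20·σ² = 20·(1/3) = 20/3


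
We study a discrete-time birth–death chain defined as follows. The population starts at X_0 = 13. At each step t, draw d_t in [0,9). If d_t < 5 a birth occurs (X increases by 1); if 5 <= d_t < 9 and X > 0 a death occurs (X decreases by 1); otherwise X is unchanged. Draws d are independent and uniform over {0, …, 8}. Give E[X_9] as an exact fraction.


14

X can drop by at most 1 per step and X_0 = 13 > T = 9, so X_t >= 13 − t >= 4 > 0 for every t <= 9: the floor at 0 (the 'and X > 0' condition) never binds. Hence X_9 = X_0 + Σ_{t<9} Y_t with i.i.d. increments Y_t = y(d_t) ∈ {+1, −1, 0}.
Outcome values over d=0..8: [1, 1, 1, 1, 1, -1, -1, -1, -1]
Σy = 1, Σy² = 9, M = 9
μ = 1/9 = 1/9,  σ² = 9/9 − (1/9)² = 80/81
E[X_9] = 13 + 9·(1/9) = 14


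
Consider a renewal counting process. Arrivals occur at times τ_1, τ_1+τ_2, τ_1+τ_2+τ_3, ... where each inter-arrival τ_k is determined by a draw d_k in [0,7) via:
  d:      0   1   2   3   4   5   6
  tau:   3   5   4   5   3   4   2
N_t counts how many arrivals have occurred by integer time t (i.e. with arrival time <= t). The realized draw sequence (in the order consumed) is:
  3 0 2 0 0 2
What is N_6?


1

draw d_1=3: τ_1=5, arrival time A_1=5
draw d_2=0: τ_2=3, arrival time A_2=8
draw d_3=2: τ_3=4, arrival time A_3=12
draw d_4=0: τ_4=3, arrival time A_4=15
draw d_5=0: τ_5=3, arrival time A_5=18
draw d_6=2: τ_6=4, arrival time A_6=22
N_t over t=0..6: 0:0 1:0 2:0 3:0 4:0 5:1 6:1


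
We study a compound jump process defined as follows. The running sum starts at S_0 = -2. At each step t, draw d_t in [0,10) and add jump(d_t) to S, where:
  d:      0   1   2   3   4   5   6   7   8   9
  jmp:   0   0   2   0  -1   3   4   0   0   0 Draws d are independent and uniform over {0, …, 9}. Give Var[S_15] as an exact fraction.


Outcome values over d=0..9: [0, 0, 2, 0, -1, 3, 4, 0, 0, 0]
Σy = 8, Σy² = 30, M = 10
μ = 8/10 = 4/5,  σ² = 30/10 − (4/5)² = 59/25
Independent increments: Var[S_15] = 15·σ² = 15·(59/25) = 177/5

177/5


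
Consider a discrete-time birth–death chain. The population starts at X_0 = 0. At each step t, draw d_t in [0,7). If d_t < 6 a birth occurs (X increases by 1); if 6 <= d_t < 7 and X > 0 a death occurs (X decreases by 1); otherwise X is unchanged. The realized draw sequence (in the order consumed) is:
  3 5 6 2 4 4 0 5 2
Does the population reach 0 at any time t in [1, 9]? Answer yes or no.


no

t=0: X=0, d=3 → birth, X_1=1
t=1: X=1, d=5 → birth, X_2=2
t=2: X=2, d=6 → death, X_3=1
t=3: X=1, d=2 → birth, X_4=2
t=4: X=2, d=4 → birth, X_5=3
t=5: X=3, d=4 → birth, X_6=4
t=6: X=4, d=0 → birth, X_7=5
t=7: X=5, d=5 → birth, X_8=6
t=8: X=6, d=2 → birth, X_9=7


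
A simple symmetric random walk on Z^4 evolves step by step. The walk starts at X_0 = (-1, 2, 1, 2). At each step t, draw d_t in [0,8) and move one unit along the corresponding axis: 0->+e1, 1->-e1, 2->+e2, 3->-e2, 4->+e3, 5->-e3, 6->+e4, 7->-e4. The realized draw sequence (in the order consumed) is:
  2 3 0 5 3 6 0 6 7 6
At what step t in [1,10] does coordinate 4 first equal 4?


8

t=0: X=(-1, 2, 1, 2), d=2 → +e2, X_1=(-1, 3, 1, 2)
t=1: X=(-1, 3, 1, 2), d=3 → -e2, X_2=(-1, 2, 1, 2)
t=2: X=(-1, 2, 1, 2), d=0 → +e1, X_3=(0, 2, 1, 2)
t=3: X=(0, 2, 1, 2), d=5 → -e3, X_4=(0, 2, 0, 2)
t=4: X=(0, 2, 0, 2), d=3 → -e2, X_5=(0, 1, 0, 2)
t=5: X=(0, 1, 0, 2), d=6 → +e4, X_6=(0, 1, 0, 3)
t=6: X=(0, 1, 0, 3), d=0 → +e1, X_7=(1, 1, 0, 3)
t=7: X=(1, 1, 0, 3), d=6 → +e4, X_8=(1, 1, 0, 4)
t=8: X=(1, 1, 0, 4), d=7 → -e4, X_9=(1, 1, 0, 3)
t=9: X=(1, 1, 0, 3), d=6 → +e4, X_10=(1, 1, 0, 4)


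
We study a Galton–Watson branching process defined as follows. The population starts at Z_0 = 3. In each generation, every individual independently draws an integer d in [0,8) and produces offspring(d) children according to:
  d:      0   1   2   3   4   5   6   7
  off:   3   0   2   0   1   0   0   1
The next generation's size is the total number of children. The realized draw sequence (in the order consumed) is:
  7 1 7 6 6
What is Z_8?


0

gen 0: Z_0=3, draws=[7, 1, 7], offspring=[1, 0, 1], Z_1=2
gen 1: Z_1=2, draws=[6, 6], offspring=[0, 0], Z_2=0
gen 2: Z_2=0, draws=[], offspring=[], Z_3=0
gen 3: Z_3=0, draws=[], offspring=[], Z_4=0
gen 4: Z_4=0, draws=[], offspring=[], Z_5=0
gen 5: Z_5=0, draws=[], offspring=[], Z_6=0
gen 6: Z_6=0, draws=[], offspring=[], Z_7=0
gen 7: Z_7=0, draws=[], offspring=[], Z_8=0


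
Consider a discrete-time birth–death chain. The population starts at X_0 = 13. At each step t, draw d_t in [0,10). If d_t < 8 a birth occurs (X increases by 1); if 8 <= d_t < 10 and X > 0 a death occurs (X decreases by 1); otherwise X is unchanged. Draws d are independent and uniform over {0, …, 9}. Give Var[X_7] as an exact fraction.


X can drop by at most 1 per step and X_0 = 13 > T = 7, so X_t >= 13 − t >= 6 > 0 for every t <= 7: the floor at 0 (the 'and X > 0' condition) never binds. Hence X_7 = X_0 + Σ_{t<7} Y_t with i.i.d. increments Y_t = y(d_t) ∈ {+1, −1, 0}.
Outcome values over d=0..9: [1, 1, 1, 1, 1, 1, 1, 1, -1, -1]
Σy = 6, Σy² = 10, M = 10
μ = 6/10 = 3/5,  σ² = 10/10 − (3/5)² = 16/25
Independent increments: Var[X_7] = 7·σ² = 7·(16/25) = 112/25

112/25


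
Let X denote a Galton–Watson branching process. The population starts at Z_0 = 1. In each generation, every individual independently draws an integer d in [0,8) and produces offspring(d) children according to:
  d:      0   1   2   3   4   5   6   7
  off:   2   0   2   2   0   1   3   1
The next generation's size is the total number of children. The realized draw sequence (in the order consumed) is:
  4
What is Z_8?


0

gen 0: Z_0=1, draws=[4], offspring=[0], Z_1=0
gen 1: Z_1=0, draws=[], offspring=[], Z_2=0
gen 2: Z_2=0, draws=[], offspring=[], Z_3=0
gen 3: Z_3=0, draws=[], offspring=[], Z_4=0
gen 4: Z_4=0, draws=[], offspring=[], Z_5=0
gen 5: Z_5=0, draws=[], offspring=[], Z_6=0
gen 6: Z_6=0, draws=[], offspring=[], Z_7=0
gen 7: Z_7=0, draws=[], offspring=[], Z_8=0


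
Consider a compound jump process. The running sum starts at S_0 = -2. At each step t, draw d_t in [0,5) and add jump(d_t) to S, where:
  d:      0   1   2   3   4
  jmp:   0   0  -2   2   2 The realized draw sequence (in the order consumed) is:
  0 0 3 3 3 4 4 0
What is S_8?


8

t=0: S=-2, d=0, jump=0, S_1=-2
t=1: S=-2, d=0, jump=0, S_2=-2
t=2: S=-2, d=3, jump=2, S_3=0
t=3: S=0, d=3, jump=2, S_4=2
t=4: S=2, d=3, jump=2, S_5=4
t=5: S=4, d=4, jump=2, S_6=6
t=6: S=6, d=4, jump=2, S_7=8
t=7: S=8, d=0, jump=0, S_8=8


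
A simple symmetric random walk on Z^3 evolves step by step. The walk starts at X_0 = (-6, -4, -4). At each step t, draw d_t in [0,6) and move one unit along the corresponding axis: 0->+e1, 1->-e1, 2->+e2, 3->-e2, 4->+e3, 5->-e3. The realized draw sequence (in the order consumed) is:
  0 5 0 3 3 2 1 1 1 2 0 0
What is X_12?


(-5, -4, -5)

t=0: X=(-6, -4, -4), d=0 → +e1, X_1=(-5, -4, -4)
t=1: X=(-5, -4, -4), d=5 → -e3, X_2=(-5, -4, -5)
t=2: X=(-5, -4, -5), d=0 → +e1, X_3=(-4, -4, -5)
t=3: X=(-4, -4, -5), d=3 → -e2, X_4=(-4, -5, -5)
t=4: X=(-4, -5, -5), d=3 → -e2, X_5=(-4, -6, -5)
t=5: X=(-4, -6, -5), d=2 → +e2, X_6=(-4, -5, -5)
t=6: X=(-4, -5, -5), d=1 → -e1, X_7=(-5, -5, -5)
t=7: X=(-5, -5, -5), d=1 → -e1, X_8=(-6, -5, -5)
t=8: X=(-6, -5, -5), d=1 → -e1, X_9=(-7, -5, -5)
t=9: X=(-7, -5, -5), d=2 → +e2, X_10=(-7, -4, -5)
t=10: X=(-7, -4, -5), d=0 → +e1, X_11=(-6, -4, -5)
t=11: X=(-6, -4, -5), d=0 → +e1, X_12=(-5, -4, -5)


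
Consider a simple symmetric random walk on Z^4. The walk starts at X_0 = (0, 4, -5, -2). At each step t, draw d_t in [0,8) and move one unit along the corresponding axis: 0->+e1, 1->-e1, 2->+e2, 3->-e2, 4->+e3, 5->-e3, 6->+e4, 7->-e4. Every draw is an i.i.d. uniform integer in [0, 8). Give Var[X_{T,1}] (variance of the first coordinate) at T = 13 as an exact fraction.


Outcome values over d=0..7: [1, -1, 0, 0, 0, 0, 0, 0]
Σy = 0, Σy² = 2, M = 8
μ = 0/8 = 0,  σ² = 2/8 − (0)² = 1/4
Independent increments: Var[X_13] = 13·σ² = 13·(1/4) = 13/4

13/4


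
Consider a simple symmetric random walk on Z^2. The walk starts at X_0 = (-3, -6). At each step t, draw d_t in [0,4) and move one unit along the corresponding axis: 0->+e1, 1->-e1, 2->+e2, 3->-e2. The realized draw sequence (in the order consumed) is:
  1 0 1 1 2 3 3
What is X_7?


(-5, -7)

t=0: X=(-3, -6), d=1 → -e1, X_1=(-4, -6)
t=1: X=(-4, -6), d=0 → +e1, X_2=(-3, -6)
t=2: X=(-3, -6), d=1 → -e1, X_3=(-4, -6)
t=3: X=(-4, -6), d=1 → -e1, X_4=(-5, -6)
t=4: X=(-5, -6), d=2 → +e2, X_5=(-5, -5)
t=5: X=(-5, -5), d=3 → -e2, X_6=(-5, -6)
t=6: X=(-5, -6), d=3 → -e2, X_7=(-5, -7)


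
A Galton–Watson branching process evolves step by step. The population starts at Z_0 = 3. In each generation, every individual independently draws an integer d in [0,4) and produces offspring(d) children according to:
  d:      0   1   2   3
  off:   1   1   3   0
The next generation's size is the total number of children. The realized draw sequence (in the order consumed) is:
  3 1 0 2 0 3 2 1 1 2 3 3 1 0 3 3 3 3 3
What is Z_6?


0

gen 0: Z_0=3, draws=[3, 1, 0], offspring=[0, 1, 1], Z_1=2
gen 1: Z_1=2, draws=[2, 0], offspring=[3, 1], Z_2=4
gen 2: Z_2=4, draws=[3, 2, 1, 1], offspring=[0, 3, 1, 1], Z_3=5
gen 3: Z_3=5, draws=[2, 3, 3, 1, 0], offspring=[3, 0, 0, 1, 1], Z_4=5
gen 4: Z_4=5, draws=[3, 3, 3, 3, 3], offspring=[0, 0, 0, 0, 0], Z_5=0
gen 5: Z_5=0, draws=[], offspring=[], Z_6=0


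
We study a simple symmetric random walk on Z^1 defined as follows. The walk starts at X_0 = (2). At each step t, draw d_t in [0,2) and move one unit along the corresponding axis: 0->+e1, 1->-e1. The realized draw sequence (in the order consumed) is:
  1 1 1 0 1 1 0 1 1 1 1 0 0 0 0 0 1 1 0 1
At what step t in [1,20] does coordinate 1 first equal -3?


9

t=0: X=(2), d=1 → -e1, X_1=(1)
t=1: X=(1), d=1 → -e1, X_2=(0)
t=2: X=(0), d=1 → -e1, X_3=(-1)
t=3: X=(-1), d=0 → +e1, X_4=(0)
t=4: X=(0), d=1 → -e1, X_5=(-1)
t=5: X=(-1), d=1 → -e1, X_6=(-2)
t=6: X=(-2), d=0 → +e1, X_7=(-1)
t=7: X=(-1), d=1 → -e1, X_8=(-2)
t=8: X=(-2), d=1 → -e1, X_9=(-3)
t=9: X=(-3), d=1 → -e1, X_10=(-4)
t=10: X=(-4), d=1 → -e1, X_11=(-5)
t=11: X=(-5), d=0 → +e1, X_12=(-4)
t=12: X=(-4), d=0 → +e1, X_13=(-3)
t=13: X=(-3), d=0 → +e1, X_14=(-2)
t=14: X=(-2), d=0 → +e1, X_15=(-1)
t=15: X=(-1), d=0 → +e1, X_16=(0)
t=16: X=(0), d=1 → -e1, X_17=(-1)
t=17: X=(-1), d=1 → -e1, X_18=(-2)
t=18: X=(-2), d=0 → +e1, X_19=(-1)
t=19: X=(-1), d=1 → -e1, X_20=(-2)


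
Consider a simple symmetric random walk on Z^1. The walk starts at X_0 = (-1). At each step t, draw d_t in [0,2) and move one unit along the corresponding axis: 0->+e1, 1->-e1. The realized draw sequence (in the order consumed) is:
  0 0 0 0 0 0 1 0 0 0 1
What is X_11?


(6)

t=0: X=(-1), d=0 → +e1, X_1=(0)
t=1: X=(0), d=0 → +e1, X_2=(1)
t=2: X=(1), d=0 → +e1, X_3=(2)
t=3: X=(2), d=0 → +e1, X_4=(3)
t=4: X=(3), d=0 → +e1, X_5=(4)
t=5: X=(4), d=0 → +e1, X_6=(5)
t=6: X=(5), d=1 → -e1, X_7=(4)
t=7: X=(4), d=0 → +e1, X_8=(5)
t=8: X=(5), d=0 → +e1, X_9=(6)
t=9: X=(6), d=0 → +e1, X_10=(7)
t=10: X=(7), d=1 → -e1, X_11=(6)


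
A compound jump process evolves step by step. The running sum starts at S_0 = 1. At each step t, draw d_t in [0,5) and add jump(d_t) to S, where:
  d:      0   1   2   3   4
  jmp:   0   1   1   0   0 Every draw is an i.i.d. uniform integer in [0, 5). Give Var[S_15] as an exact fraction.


Outcome values over d=0..4: [0, 1, 1, 0, 0]
Σy = 2, Σy² = 2, M = 5
μ = 2/5 = 2/5,  σ² = 2/5 − (2/5)² = 6/25
Independent increments: Var[S_15] = 15·σ² = 15·(6/25) = 18/5

18/5


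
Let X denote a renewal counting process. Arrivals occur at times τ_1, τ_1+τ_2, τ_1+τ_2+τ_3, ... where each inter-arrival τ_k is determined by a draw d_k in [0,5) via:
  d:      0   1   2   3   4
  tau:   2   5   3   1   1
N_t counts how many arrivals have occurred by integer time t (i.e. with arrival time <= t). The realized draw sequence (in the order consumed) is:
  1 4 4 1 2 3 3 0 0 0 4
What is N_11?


3

draw d_1=1: τ_1=5, arrival time A_1=5
draw d_2=4: τ_2=1, arrival time A_2=6
draw d_3=4: τ_3=1, arrival time A_3=7
draw d_4=1: τ_4=5, arrival time A_4=12
draw d_5=2: τ_5=3, arrival time A_5=15
draw d_6=3: τ_6=1, arrival time A_6=16
draw d_7=3: τ_7=1, arrival time A_7=17
draw d_8=0: τ_8=2, arrival time A_8=19
draw d_9=0: τ_9=2, arrival time A_9=21
draw d_10=0: τ_10=2, arrival time A_10=23
draw d_11=4: τ_11=1, arrival time A_11=24
N_t over t=0..11: 0:0 1:0 2:0 3:0 4:0 5:1 6:2 7:3 8:3 9:3 10:3 11:3


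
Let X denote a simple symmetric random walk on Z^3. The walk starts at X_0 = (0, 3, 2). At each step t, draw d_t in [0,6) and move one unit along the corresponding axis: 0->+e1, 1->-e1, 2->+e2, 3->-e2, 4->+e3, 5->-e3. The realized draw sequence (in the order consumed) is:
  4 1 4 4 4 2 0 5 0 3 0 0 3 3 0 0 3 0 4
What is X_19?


(6, 0, 6)

t=0: X=(0, 3, 2), d=4 → +e3, X_1=(0, 3, 3)
t=1: X=(0, 3, 3), d=1 → -e1, X_2=(-1, 3, 3)
t=2: X=(-1, 3, 3), d=4 → +e3, X_3=(-1, 3, 4)
t=3: X=(-1, 3, 4), d=4 → +e3, X_4=(-1, 3, 5)
t=4: X=(-1, 3, 5), d=4 → +e3, X_5=(-1, 3, 6)
t=5: X=(-1, 3, 6), d=2 → +e2, X_6=(-1, 4, 6)
t=6: X=(-1, 4, 6), d=0 → +e1, X_7=(0, 4, 6)
t=7: X=(0, 4, 6), d=5 → -e3, X_8=(0, 4, 5)
t=8: X=(0, 4, 5), d=0 → +e1, X_9=(1, 4, 5)
t=9: X=(1, 4, 5), d=3 → -e2, X_10=(1, 3, 5)
t=10: X=(1, 3, 5), d=0 → +e1, X_11=(2, 3, 5)
t=11: X=(2, 3, 5), d=0 → +e1, X_12=(3, 3, 5)
t=12: X=(3, 3, 5), d=3 → -e2, X_13=(3, 2, 5)
t=13: X=(3, 2, 5), d=3 → -e2, X_14=(3, 1, 5)
t=14: X=(3, 1, 5), d=0 → +e1, X_15=(4, 1, 5)
t=15: X=(4, 1, 5), d=0 → +e1, X_16=(5, 1, 5)
t=16: X=(5, 1, 5), d=3 → -e2, X_17=(5, 0, 5)
t=17: X=(5, 0, 5), d=0 → +e1, X_18=(6, 0, 5)
t=18: X=(6, 0, 5), d=4 → +e3, X_19=(6, 0, 6)


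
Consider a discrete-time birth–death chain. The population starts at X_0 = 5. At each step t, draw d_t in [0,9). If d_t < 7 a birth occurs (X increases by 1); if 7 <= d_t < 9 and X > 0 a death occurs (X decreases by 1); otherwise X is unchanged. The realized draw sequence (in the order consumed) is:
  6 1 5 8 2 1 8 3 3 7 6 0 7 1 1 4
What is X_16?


t=0: X=5, d=6 → birth, X_1=6
t=1: X=6, d=1 → birth, X_2=7
t=2: X=7, d=5 → birth, X_3=8
t=3: X=8, d=8 → death, X_4=7
t=4: X=7, d=2 → birth, X_5=8
t=5: X=8, d=1 → birth, X_6=9
t=6: X=9, d=8 → death, X_7=8
t=7: X=8, d=3 → birth, X_8=9
t=8: X=9, d=3 → birth, X_9=10
t=9: X=10, d=7 → death, X_10=9
t=10: X=9, d=6 → birth, X_11=10
t=11: X=10, d=0 → birth, X_12=11
t=12: X=11, d=7 → death, X_13=10
t=13: X=10, d=1 → birth, X_14=11
t=14: X=11, d=1 → birth, X_15=12
t=15: X=12, d=4 → birth, X_16=13

13


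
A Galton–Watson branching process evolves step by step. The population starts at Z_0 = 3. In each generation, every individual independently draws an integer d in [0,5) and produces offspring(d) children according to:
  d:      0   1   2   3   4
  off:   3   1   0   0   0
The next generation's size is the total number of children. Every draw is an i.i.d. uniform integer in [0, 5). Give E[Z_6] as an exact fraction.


12288/15625

Outcome values over d=0..4: [3, 1, 0, 0, 0]
Σy = 4, Σy² = 10, M = 5
μ = 4/5 = 4/5,  σ² = 10/5 − (4/5)² = 34/25
E[Z_0] = 3
E[Z_1] = 4/5·E[Z_0] = 12/5
E[Z_2] = 4/5·E[Z_1] = 48/25
E[Z_3] = 4/5·E[Z_2] = 192/125
E[Z_4] = 4/5·E[Z_3] = 768/625
E[Z_5] = 4/5·E[Z_4] = 3072/3125
E[Z_6] = 4/5·E[Z_5] = 12288/15625


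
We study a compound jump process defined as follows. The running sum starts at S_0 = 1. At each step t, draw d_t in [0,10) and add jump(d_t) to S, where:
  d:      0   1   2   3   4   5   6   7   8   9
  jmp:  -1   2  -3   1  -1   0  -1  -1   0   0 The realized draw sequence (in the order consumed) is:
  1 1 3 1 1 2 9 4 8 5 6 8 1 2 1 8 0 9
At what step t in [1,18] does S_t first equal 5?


t=0: S=1, d=1, jump=2, S_1=3
t=1: S=3, d=1, jump=2, S_2=5
t=2: S=5, d=3, jump=1, S_3=6
t=3: S=6, d=1, jump=2, S_4=8
t=4: S=8, d=1, jump=2, S_5=10
t=5: S=10, d=2, jump=-3, S_6=7
t=6: S=7, d=9, jump=0, S_7=7
t=7: S=7, d=4, jump=-1, S_8=6
t=8: S=6, d=8, jump=0, S_9=6
t=9: S=6, d=5, jump=0, S_10=6
t=10: S=6, d=6, jump=-1, S_11=5
t=11: S=5, d=8, jump=0, S_12=5
t=12: S=5, d=1, jump=2, S_13=7
t=13: S=7, d=2, jump=-3, S_14=4
t=14: S=4, d=1, jump=2, S_15=6
t=15: S=6, d=8, jump=0, S_16=6
t=16: S=6, d=0, jump=-1, S_17=5
t=17: S=5, d=9, jump=0, S_18=5

2


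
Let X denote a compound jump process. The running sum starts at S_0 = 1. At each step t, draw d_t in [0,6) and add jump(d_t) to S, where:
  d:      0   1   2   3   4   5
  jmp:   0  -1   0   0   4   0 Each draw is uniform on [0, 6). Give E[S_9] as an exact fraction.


Outcome values over d=0..5: [0, -1, 0, 0, 4, 0]
Σy = 3, Σy² = 17, M = 6
μ = 3/6 = 1/2,  σ² = 17/6 − (1/2)² = 31/12
E[S_9] = 1 + 9·(1/2) = 11/2

11/2


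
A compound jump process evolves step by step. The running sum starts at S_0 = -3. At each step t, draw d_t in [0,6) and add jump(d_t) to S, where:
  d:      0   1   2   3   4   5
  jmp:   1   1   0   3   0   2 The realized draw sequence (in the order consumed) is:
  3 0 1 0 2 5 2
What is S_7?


t=0: S=-3, d=3, jump=3, S_1=0
t=1: S=0, d=0, jump=1, S_2=1
t=2: S=1, d=1, jump=1, S_3=2
t=3: S=2, d=0, jump=1, S_4=3
t=4: S=3, d=2, jump=0, S_5=3
t=5: S=3, d=5, jump=2, S_6=5
t=6: S=5, d=2, jump=0, S_7=5

5


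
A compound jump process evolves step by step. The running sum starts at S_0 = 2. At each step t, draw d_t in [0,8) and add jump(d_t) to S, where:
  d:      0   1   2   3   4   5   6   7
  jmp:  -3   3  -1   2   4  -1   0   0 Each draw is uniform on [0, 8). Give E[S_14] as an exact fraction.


9

Outcome values over d=0..7: [-3, 3, -1, 2, 4, -1, 0, 0]
Σy = 4, Σy² = 40, M = 8
μ = 4/8 = 1/2,  σ² = 40/8 − (1/2)² = 19/4
E[S_14] = 2 + 14·(1/2) = 9


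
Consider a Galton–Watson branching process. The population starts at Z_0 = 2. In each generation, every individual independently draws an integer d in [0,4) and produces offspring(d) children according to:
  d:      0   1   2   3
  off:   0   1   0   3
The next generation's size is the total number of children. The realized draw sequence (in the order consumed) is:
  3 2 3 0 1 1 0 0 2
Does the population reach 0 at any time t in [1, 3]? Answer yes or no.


gen 0: Z_0=2, draws=[3, 2], offspring=[3, 0], Z_1=3
gen 1: Z_1=3, draws=[3, 0, 1], offspring=[3, 0, 1], Z_2=4
gen 2: Z_2=4, draws=[1, 0, 0, 2], offspring=[1, 0, 0, 0], Z_3=1

no


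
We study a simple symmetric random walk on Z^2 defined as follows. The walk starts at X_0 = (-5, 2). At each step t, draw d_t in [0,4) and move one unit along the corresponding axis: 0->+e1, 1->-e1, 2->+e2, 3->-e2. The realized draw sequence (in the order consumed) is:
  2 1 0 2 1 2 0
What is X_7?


(-5, 5)

t=0: X=(-5, 2), d=2 → +e2, X_1=(-5, 3)
t=1: X=(-5, 3), d=1 → -e1, X_2=(-6, 3)
t=2: X=(-6, 3), d=0 → +e1, X_3=(-5, 3)
t=3: X=(-5, 3), d=2 → +e2, X_4=(-5, 4)
t=4: X=(-5, 4), d=1 → -e1, X_5=(-6, 4)
t=5: X=(-6, 4), d=2 → +e2, X_6=(-6, 5)
t=6: X=(-6, 5), d=0 → +e1, X_7=(-5, 5)


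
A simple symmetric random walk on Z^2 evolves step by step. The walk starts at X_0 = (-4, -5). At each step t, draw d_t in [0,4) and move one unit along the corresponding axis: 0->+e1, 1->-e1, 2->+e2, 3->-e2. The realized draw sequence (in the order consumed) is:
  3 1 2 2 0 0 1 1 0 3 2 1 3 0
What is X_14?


(-4, -5)

t=0: X=(-4, -5), d=3 → -e2, X_1=(-4, -6)
t=1: X=(-4, -6), d=1 → -e1, X_2=(-5, -6)
t=2: X=(-5, -6), d=2 → +e2, X_3=(-5, -5)
t=3: X=(-5, -5), d=2 → +e2, X_4=(-5, -4)
t=4: X=(-5, -4), d=0 → +e1, X_5=(-4, -4)
t=5: X=(-4, -4), d=0 → +e1, X_6=(-3, -4)
t=6: X=(-3, -4), d=1 → -e1, X_7=(-4, -4)
t=7: X=(-4, -4), d=1 → -e1, X_8=(-5, -4)
t=8: X=(-5, -4), d=0 → +e1, X_9=(-4, -4)
t=9: X=(-4, -4), d=3 → -e2, X_10=(-4, -5)
t=10: X=(-4, -5), d=2 → +e2, X_11=(-4, -4)
t=11: X=(-4, -4), d=1 → -e1, X_12=(-5, -4)
t=12: X=(-5, -4), d=3 → -e2, X_13=(-5, -5)
t=13: X=(-5, -5), d=0 → +e1, X_14=(-4, -5)


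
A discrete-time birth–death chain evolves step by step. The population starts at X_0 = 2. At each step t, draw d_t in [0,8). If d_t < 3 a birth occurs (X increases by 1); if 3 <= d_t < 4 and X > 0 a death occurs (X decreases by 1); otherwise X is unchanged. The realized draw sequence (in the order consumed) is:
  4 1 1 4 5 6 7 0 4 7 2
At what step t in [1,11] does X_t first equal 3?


t=0: X=2, d=4 → hold, X_1=2
t=1: X=2, d=1 → birth, X_2=3
t=2: X=3, d=1 → birth, X_3=4
t=3: X=4, d=4 → hold, X_4=4
t=4: X=4, d=5 → hold, X_5=4
t=5: X=4, d=6 → hold, X_6=4
t=6: X=4, d=7 → hold, X_7=4
t=7: X=4, d=0 → birth, X_8=5
t=8: X=5, d=4 → hold, X_9=5
t=9: X=5, d=7 → hold, X_10=5
t=10: X=5, d=2 → birth, X_11=6

2


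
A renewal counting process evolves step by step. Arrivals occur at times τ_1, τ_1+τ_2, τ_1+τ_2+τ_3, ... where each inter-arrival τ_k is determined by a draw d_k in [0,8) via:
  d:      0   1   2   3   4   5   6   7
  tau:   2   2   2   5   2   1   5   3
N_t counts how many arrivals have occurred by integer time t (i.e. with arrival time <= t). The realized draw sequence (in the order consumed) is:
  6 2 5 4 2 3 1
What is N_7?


draw d_1=6: τ_1=5, arrival time A_1=5
draw d_2=2: τ_2=2, arrival time A_2=7
draw d_3=5: τ_3=1, arrival time A_3=8
draw d_4=4: τ_4=2, arrival time A_4=10
draw d_5=2: τ_5=2, arrival time A_5=12
draw d_6=3: τ_6=5, arrival time A_6=17
draw d_7=1: τ_7=2, arrival time A_7=19
N_t over t=0..7: 0:0 1:0 2:0 3:0 4:0 5:1 6:1 7:2

2


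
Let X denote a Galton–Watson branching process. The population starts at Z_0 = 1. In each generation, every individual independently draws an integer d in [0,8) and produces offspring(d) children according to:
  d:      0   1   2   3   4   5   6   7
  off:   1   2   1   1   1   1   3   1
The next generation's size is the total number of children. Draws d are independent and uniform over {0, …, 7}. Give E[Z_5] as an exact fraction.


161051/32768

Outcome values over d=0..7: [1, 2, 1, 1, 1, 1, 3, 1]
Σy = 11, Σy² = 19, M = 8
μ = 11/8 = 11/8,  σ² = 19/8 − (11/8)² = 31/64
E[Z_0] = 1
E[Z_1] = 11/8·E[Z_0] = 11/8
E[Z_2] = 11/8·E[Z_1] = 121/64
E[Z_3] = 11/8·E[Z_2] = 1331/512
E[Z_4] = 11/8·E[Z_3] = 14641/4096
E[Z_5] = 11/8·E[Z_4] = 161051/32768


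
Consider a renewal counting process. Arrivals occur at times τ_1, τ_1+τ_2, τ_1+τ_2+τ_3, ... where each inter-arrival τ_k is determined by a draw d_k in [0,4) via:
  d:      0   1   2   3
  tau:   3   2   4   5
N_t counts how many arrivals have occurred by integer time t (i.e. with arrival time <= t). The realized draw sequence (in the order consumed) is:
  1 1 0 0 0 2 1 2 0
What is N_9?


draw d_1=1: τ_1=2, arrival time A_1=2
draw d_2=1: τ_2=2, arrival time A_2=4
draw d_3=0: τ_3=3, arrival time A_3=7
draw d_4=0: τ_4=3, arrival time A_4=10
draw d_5=0: τ_5=3, arrival time A_5=13
draw d_6=2: τ_6=4, arrival time A_6=17
draw d_7=1: τ_7=2, arrival time A_7=19
draw d_8=2: τ_8=4, arrival time A_8=23
draw d_9=0: τ_9=3, arrival time A_9=26
N_t over t=0..9: 0:0 1:0 2:1 3:1 4:2 5:2 6:2 7:3 8:3 9:3

3


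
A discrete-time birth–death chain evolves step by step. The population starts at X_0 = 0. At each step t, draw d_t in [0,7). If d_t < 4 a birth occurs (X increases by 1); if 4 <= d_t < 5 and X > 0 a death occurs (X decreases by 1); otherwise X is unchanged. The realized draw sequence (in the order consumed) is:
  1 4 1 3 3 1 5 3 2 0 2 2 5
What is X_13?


9

t=0: X=0, d=1 → birth, X_1=1
t=1: X=1, d=4 → death, X_2=0
t=2: X=0, d=1 → birth, X_3=1
t=3: X=1, d=3 → birth, X_4=2
t=4: X=2, d=3 → birth, X_5=3
t=5: X=3, d=1 → birth, X_6=4
t=6: X=4, d=5 → hold, X_7=4
t=7: X=4, d=3 → birth, X_8=5
t=8: X=5, d=2 → birth, X_9=6
t=9: X=6, d=0 → birth, X_10=7
t=10: X=7, d=2 → birth, X_11=8
t=11: X=8, d=2 → birth, X_12=9
t=12: X=9, d=5 → hold, X_13=9


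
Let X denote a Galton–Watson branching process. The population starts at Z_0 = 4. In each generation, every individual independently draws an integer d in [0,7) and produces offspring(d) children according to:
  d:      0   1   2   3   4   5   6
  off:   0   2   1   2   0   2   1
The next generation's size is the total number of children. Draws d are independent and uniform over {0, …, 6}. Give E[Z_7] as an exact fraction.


Outcome values over d=0..6: [0, 2, 1, 2, 0, 2, 1]
Σy = 8, Σy² = 14, M = 7
μ = 8/7 = 8/7,  σ² = 14/7 − (8/7)² = 34/49
E[Z_0] = 4
E[Z_1] = 8/7·E[Z_0] = 32/7
E[Z_2] = 8/7·E[Z_1] = 256/49
E[Z_3] = 8/7·E[Z_2] = 2048/343
E[Z_4] = 8/7·E[Z_3] = 16384/2401
E[Z_5] = 8/7·E[Z_4] = 131072/16807
E[Z_6] = 8/7·E[Z_5] = 1048576/117649
E[Z_7] = 8/7·E[Z_6] = 8388608/823543

8388608/823543


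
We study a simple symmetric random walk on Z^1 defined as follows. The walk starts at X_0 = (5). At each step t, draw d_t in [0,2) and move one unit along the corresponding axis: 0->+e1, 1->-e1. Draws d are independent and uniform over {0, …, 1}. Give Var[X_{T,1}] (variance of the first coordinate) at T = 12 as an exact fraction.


12

Outcome values over d=0..1: [1, -1]
Σy = 0, Σy² = 2, M = 2
μ = 0/2 = 0,  σ² = 2/2 − (0)² = 1
Independent increments: Var[X_12] = 12·σ² = 12·(1) = 12


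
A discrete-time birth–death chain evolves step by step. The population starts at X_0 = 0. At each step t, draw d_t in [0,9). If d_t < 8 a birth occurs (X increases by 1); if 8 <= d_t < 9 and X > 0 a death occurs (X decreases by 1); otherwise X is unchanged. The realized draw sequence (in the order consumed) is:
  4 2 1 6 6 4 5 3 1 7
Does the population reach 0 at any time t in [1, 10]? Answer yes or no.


t=0: X=0, d=4 → birth, X_1=1
t=1: X=1, d=2 → birth, X_2=2
t=2: X=2, d=1 → birth, X_3=3
t=3: X=3, d=6 → birth, X_4=4
t=4: X=4, d=6 → birth, X_5=5
t=5: X=5, d=4 → birth, X_6=6
t=6: X=6, d=5 → birth, X_7=7
t=7: X=7, d=3 → birth, X_8=8
t=8: X=8, d=1 → birth, X_9=9
t=9: X=9, d=7 → birth, X_10=10

no


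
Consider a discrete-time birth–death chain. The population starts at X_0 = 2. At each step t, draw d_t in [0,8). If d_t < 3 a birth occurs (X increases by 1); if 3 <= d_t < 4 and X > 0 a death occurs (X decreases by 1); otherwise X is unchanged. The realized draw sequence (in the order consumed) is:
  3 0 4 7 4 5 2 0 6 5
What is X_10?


4

t=0: X=2, d=3 → death, X_1=1
t=1: X=1, d=0 → birth, X_2=2
t=2: X=2, d=4 → hold, X_3=2
t=3: X=2, d=7 → hold, X_4=2
t=4: X=2, d=4 → hold, X_5=2
t=5: X=2, d=5 → hold, X_6=2
t=6: X=2, d=2 → birth, X_7=3
t=7: X=3, d=0 → birth, X_8=4
t=8: X=4, d=6 → hold, X_9=4
t=9: X=4, d=5 → hold, X_10=4


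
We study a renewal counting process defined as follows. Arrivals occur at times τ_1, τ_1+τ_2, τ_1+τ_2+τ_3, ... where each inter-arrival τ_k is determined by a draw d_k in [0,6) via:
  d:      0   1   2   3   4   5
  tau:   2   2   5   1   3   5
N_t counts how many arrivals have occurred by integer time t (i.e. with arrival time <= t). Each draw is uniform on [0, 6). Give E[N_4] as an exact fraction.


Inter-arrival values over d=0..5: [2, 2, 5, 1, 3, 5]
Each d has probability 1/6, so the pmf of τ is: f(1) = 1/6, f(2) = 1/3, f(3) = 1/6, f(5) = 1/3
Renewal equation for m(n) = E[N_n]: condition on τ_1 = k (if k <= n, one arrival plus a fresh copy on the remaining n−k steps): m(n) = F(n) + Σ_{k<=n} f(k)·m(n−k), where F(n) = P(τ <= n) and m(0) = 0
m(1) = F(1) = 1/6
m(2) = F(2) + f(1)·m(1) = 1/2 + 1/6·1/6 = 19/36
m(3) = F(3) + f(1)·m(2) + f(2)·m(1) = 2/3 + 1/6·19/36 + 1/3·1/6 = 175/216
m(4) = F(4) + f(1)·m(3) + f(2)·m(2) + f(3)·m(1) = 2/3 + 1/6·175/216 + 1/3·19/36 + 1/6·1/6 = 1303/1296
E[N_4] = m(4) = 1303/1296

1303/1296


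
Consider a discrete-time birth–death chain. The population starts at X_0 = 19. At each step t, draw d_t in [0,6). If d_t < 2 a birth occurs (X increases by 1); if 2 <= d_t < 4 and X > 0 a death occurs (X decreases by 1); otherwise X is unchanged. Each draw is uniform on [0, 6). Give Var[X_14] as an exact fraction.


X can drop by at most 1 per step and X_0 = 19 > T = 14, so X_t >= 19 − t >= 5 > 0 for every t <= 14: the floor at 0 (the 'and X > 0' condition) never binds. Hence X_14 = X_0 + Σ_{t<14} Y_t with i.i.d. increments Y_t = y(d_t) ∈ {+1, −1, 0}.
Outcome values over d=0..5: [1, 1, -1, -1, 0, 0]
Σy = 0, Σy² = 4, M = 6
μ = 0/6 = 0,  σ² = 4/6 − (0)² = 2/3
Independent increments: Var[X_14] = 14·σ² = 14·(2/3) = 28/3

28/3


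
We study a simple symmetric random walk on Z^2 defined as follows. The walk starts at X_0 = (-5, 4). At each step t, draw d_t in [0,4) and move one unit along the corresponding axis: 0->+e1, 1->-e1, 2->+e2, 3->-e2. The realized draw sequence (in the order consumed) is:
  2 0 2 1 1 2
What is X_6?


(-6, 7)

t=0: X=(-5, 4), d=2 → +e2, X_1=(-5, 5)
t=1: X=(-5, 5), d=0 → +e1, X_2=(-4, 5)
t=2: X=(-4, 5), d=2 → +e2, X_3=(-4, 6)
t=3: X=(-4, 6), d=1 → -e1, X_4=(-5, 6)
t=4: X=(-5, 6), d=1 → -e1, X_5=(-6, 6)
t=5: X=(-6, 6), d=2 → +e2, X_6=(-6, 7)


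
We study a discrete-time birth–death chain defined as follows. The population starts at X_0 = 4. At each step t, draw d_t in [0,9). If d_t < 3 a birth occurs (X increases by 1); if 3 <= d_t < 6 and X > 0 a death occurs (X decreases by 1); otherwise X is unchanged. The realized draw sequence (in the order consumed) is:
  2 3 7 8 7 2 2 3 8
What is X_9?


5

t=0: X=4, d=2 → birth, X_1=5
t=1: X=5, d=3 → death, X_2=4
t=2: X=4, d=7 → hold, X_3=4
t=3: X=4, d=8 → hold, X_4=4
t=4: X=4, d=7 → hold, X_5=4
t=5: X=4, d=2 → birth, X_6=5
t=6: X=5, d=2 → birth, X_7=6
t=7: X=6, d=3 → death, X_8=5
t=8: X=5, d=8 → hold, X_9=5


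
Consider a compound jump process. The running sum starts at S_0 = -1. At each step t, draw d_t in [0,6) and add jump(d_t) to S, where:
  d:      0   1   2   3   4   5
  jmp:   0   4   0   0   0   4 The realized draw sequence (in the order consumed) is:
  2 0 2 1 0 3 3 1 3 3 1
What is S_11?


11

t=0: S=-1, d=2, jump=0, S_1=-1
t=1: S=-1, d=0, jump=0, S_2=-1
t=2: S=-1, d=2, jump=0, S_3=-1
t=3: S=-1, d=1, jump=4, S_4=3
t=4: S=3, d=0, jump=0, S_5=3
t=5: S=3, d=3, jump=0, S_6=3
t=6: S=3, d=3, jump=0, S_7=3
t=7: S=3, d=1, jump=4, S_8=7
t=8: S=7, d=3, jump=0, S_9=7
t=9: S=7, d=3, jump=0, S_10=7
t=10: S=7, d=1, jump=4, S_11=11


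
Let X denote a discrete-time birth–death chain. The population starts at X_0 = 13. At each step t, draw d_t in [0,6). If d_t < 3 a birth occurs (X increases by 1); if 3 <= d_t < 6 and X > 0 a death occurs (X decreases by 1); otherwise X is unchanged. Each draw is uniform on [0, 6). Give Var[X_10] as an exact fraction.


X can drop by at most 1 per step and X_0 = 13 > T = 10, so X_t >= 13 − t >= 3 > 0 for every t <= 10: the floor at 0 (the 'and X > 0' condition) never binds. Hence X_10 = X_0 + Σ_{t<10} Y_t with i.i.d. increments Y_t = y(d_t) ∈ {+1, −1, 0}.
Outcome values over d=0..5: [1, 1, 1, -1, -1, -1]
Σy = 0, Σy² = 6, M = 6
μ = 0/6 = 0,  σ² = 6/6 − (0)² = 1
Independent increments: Var[X_10] = 10·σ² = 10·(1) = 10

10


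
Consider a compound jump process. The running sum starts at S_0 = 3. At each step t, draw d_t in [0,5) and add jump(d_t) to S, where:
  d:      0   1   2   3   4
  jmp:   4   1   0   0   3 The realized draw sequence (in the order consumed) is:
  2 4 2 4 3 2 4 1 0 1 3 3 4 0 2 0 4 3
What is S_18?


32

t=0: S=3, d=2, jump=0, S_1=3
t=1: S=3, d=4, jump=3, S_2=6
t=2: S=6, d=2, jump=0, S_3=6
t=3: S=6, d=4, jump=3, S_4=9
t=4: S=9, d=3, jump=0, S_5=9
t=5: S=9, d=2, jump=0, S_6=9
t=6: S=9, d=4, jump=3, S_7=12
t=7: S=12, d=1, jump=1, S_8=13
t=8: S=13, d=0, jump=4, S_9=17
t=9: S=17, d=1, jump=1, S_10=18
t=10: S=18, d=3, jump=0, S_11=18
t=11: S=18, d=3, jump=0, S_12=18
t=12: S=18, d=4, jump=3, S_13=21
t=13: S=21, d=0, jump=4, S_14=25
t=14: S=25, d=2, jump=0, S_15=25
t=15: S=25, d=0, jump=4, S_16=29
t=16: S=29, d=4, jump=3, S_17=32
t=17: S=32, d=3, jump=0, S_18=32


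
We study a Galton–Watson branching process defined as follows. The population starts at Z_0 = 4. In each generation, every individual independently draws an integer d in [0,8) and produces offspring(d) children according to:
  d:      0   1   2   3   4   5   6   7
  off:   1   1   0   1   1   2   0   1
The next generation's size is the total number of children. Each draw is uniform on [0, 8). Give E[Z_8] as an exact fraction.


5764801/4194304

Outcome values over d=0..7: [1, 1, 0, 1, 1, 2, 0, 1]
Σy = 7, Σy² = 9, M = 8
μ = 7/8 = 7/8,  σ² = 9/8 − (7/8)² = 23/64
E[Z_0] = 4
E[Z_1] = 7/8·E[Z_0] = 7/2
E[Z_2] = 7/8·E[Z_1] = 49/16
E[Z_3] = 7/8·E[Z_2] = 343/128
E[Z_4] = 7/8·E[Z_3] = 2401/1024
E[Z_5] = 7/8·E[Z_4] = 16807/8192
E[Z_6] = 7/8·E[Z_5] = 117649/65536
E[Z_7] = 7/8·E[Z_6] = 823543/524288
E[Z_8] = 7/8·E[Z_7] = 5764801/4194304


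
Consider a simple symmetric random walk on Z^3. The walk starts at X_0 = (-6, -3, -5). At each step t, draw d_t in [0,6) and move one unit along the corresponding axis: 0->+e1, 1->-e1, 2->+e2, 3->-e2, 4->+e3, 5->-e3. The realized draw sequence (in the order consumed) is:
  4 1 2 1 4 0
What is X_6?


t=0: X=(-6, -3, -5), d=4 → +e3, X_1=(-6, -3, -4)
t=1: X=(-6, -3, -4), d=1 → -e1, X_2=(-7, -3, -4)
t=2: X=(-7, -3, -4), d=2 → +e2, X_3=(-7, -2, -4)
t=3: X=(-7, -2, -4), d=1 → -e1, X_4=(-8, -2, -4)
t=4: X=(-8, -2, -4), d=4 → +e3, X_5=(-8, -2, -3)
t=5: X=(-8, -2, -3), d=0 → +e1, X_6=(-7, -2, -3)

(-7, -2, -3)


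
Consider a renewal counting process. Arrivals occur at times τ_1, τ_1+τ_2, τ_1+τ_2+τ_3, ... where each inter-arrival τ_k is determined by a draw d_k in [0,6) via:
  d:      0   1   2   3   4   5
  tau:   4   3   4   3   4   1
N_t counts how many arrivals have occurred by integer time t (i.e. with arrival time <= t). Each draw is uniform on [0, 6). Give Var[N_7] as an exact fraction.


33300312647/78364164096

Inter-arrival values over d=0..5: [4, 3, 4, 3, 4, 1]
Each d has probability 1/6, so the pmf of τ is: f(1) = 1/6, f(3) = 1/3, f(4) = 1/2
Let p_n(j) = P(N_n = j), with p_0 = [1]. Condition on τ_1: p_n(0) = P(τ > n), and for j >= 1, p_n(j) = Σ_{k<=n} f(k)·p_{n−k}(j−1)
p_1 = [5/6, 1/6]  (j = 0..1)
p_2 = [5/6, 5/36, 1/36]  (j = 0..2)
p_3 = [1/2, 17/36, 5/216, 1/216]  (j = 0..3)
p_4 = [0, 31/36, 29/216, 5/1296, 1/1296]  (j = 0..4)
p_5 = [0, 25/36, 59/216, 41/1296, 5/7776, 1/7776]  (j = 0..5)
p_6 = [0, 7/12, 37/108, 29/432, 53/7776, 5/46656, 1/46656]  (j = 0..6)
p_7 = [0, 1/4, 67/108, 49/432, 115/7776, 65/46656, 5/279936, 1/279936]  (j = 0..7)
E[N_7] = Σ j·p_7(j) = 531115/279936;  E[N_7²] = Σ j²·p_7(j) = 1126627/279936
Var[N_7] = 1126627/279936 − (531115/279936)² = 33300312647/78364164096


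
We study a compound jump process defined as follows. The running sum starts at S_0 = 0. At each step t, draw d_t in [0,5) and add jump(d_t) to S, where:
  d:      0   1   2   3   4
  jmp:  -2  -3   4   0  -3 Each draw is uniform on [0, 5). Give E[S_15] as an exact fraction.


-12

Outcome values over d=0..4: [-2, -3, 4, 0, -3]
Σy = -4, Σy² = 38, M = 5
μ = -4/5 = -4/5,  σ² = 38/5 − (-4/5)² = 174/25
E[S_15] = 0 + 15·(-4/5) = -12
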